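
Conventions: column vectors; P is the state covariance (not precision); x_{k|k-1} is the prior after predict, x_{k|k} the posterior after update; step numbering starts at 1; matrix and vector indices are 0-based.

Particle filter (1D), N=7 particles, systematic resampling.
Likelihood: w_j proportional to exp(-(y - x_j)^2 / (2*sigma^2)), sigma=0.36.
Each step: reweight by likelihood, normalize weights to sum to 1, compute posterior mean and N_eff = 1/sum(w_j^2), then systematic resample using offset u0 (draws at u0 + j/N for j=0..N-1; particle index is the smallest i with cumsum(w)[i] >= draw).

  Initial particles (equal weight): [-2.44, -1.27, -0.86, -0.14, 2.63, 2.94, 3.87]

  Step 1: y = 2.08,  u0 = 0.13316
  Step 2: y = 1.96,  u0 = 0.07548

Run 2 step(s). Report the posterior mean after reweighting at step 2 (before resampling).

step 1: w=[0.0000, 0.0000, 0.0000, 0.0000, 0.8437, 0.1563, 0.0000]  mean=2.6785  Neff=1.3581  idx=[4, 4, 4, 4, 4, 5, 5]
step 2: w=[0.1895, 0.1895, 0.1895, 0.1895, 0.1895, 0.0263, 0.0263]  mean=2.6463  Neff=5.5287  idx=[0, 1, 1, 2, 3, 4, 4]

post_mean = 2.6463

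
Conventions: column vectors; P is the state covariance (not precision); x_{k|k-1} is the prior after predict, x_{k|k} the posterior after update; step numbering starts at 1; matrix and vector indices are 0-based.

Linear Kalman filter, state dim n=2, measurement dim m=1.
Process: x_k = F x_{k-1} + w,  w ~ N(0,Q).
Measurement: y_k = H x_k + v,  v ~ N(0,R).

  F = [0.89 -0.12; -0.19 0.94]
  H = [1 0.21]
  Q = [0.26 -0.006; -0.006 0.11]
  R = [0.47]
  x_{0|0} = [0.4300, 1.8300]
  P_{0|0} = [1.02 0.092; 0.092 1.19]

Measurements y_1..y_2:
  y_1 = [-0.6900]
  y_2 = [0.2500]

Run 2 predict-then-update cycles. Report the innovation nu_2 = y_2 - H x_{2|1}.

step 1: x^-=[0.1631, 1.6385]  P^-=[1.0654 -0.2336; -0.2336 1.1654]  S=[1.4887]  K=[0.6827; 0.0075]  nu=[-1.1972]  x^+=[-0.6542, 1.6296]  P^+=[0.3715 -0.2412; -0.2412 1.1654]
step 2: x^-=[-0.7778, 1.6561]  P^-=[0.6226 -0.4076; -0.4076 1.2393]  S=[0.9761]  K=[0.5502; -0.1509]  nu=[0.6800]  x^+=[-0.4037, 1.5535]  P^+=[0.3272 -0.3265; -0.3265 1.2171]

innov = [0.6800]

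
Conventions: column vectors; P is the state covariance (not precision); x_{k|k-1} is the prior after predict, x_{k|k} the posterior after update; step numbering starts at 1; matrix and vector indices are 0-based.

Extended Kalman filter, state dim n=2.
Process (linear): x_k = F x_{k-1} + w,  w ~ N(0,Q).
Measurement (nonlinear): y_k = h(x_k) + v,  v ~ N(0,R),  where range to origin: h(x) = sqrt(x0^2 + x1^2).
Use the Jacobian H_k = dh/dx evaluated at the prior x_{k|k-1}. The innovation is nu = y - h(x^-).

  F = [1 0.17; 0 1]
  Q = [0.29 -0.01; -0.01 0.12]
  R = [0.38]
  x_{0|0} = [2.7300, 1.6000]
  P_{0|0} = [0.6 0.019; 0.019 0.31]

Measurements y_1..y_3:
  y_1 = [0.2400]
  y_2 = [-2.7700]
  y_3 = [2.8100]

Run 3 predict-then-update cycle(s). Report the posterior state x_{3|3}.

x_post = [-2.0229, -0.5956]

step 1: x^-=[3.0020, 1.6000]  P^-=[0.9054 0.0617; 0.0617 0.4300]  H_jac=[0.8825 0.4703]  S=[1.2315]  K=[0.6724; 0.2084]  nu=[-3.1618]  x^+=[0.8760, 0.9409]  P^+=[0.3486 -0.1109; -0.1109 0.3765]
step 2: x^-=[1.0360, 0.9409]  P^-=[0.6118 -0.0569; -0.0569 0.4965]  H_jac=[0.7403 0.6723]  S=[0.8831]  K=[0.4696; 0.3303]  nu=[-4.1695]  x^+=[-0.9218, -0.4363]  P^+=[0.4171 -0.1939; -0.1939 0.4001]
step 3: x^-=[-0.9960, -0.4363]  P^-=[0.6528 -0.1358; -0.1358 0.5201]  H_jac=[-0.9160 -0.4013]  S=[0.9116]  K=[-0.5961; -0.0925]  nu=[1.7226]  x^+=[-2.0229, -0.5956]  P^+=[0.3288 -0.1861; -0.1861 0.5123]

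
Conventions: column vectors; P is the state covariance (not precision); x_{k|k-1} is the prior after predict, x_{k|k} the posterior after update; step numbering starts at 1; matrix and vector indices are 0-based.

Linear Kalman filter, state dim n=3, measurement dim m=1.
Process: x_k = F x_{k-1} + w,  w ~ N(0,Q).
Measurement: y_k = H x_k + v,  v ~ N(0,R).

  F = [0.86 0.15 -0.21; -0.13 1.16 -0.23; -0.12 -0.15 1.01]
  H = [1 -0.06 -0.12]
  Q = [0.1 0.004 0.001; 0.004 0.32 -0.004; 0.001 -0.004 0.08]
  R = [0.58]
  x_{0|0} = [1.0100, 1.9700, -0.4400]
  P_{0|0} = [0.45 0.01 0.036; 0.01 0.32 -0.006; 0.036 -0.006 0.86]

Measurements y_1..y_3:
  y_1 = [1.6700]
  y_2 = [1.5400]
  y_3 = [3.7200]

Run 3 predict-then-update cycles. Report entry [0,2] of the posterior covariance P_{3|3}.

step 1: x^-=[1.2565, 2.2551, -0.8611]  P^-=[0.4679 0.0562 -0.2054; 0.0562 0.8060 -0.2646; -0.2054 -0.2646 0.9644]  S=[1.1034]  K=[0.4433; 0.0359; -0.2767]  nu=[0.4455]  x^+=[1.4540, 2.2711, -0.9844]  P^+=[0.2510 0.0387 -0.0701; 0.0387 0.8046 -0.2536; -0.0701 -0.2536 0.8800]
step 2: x^-=[1.7978, 2.6718, -1.5093]  P^-=[0.3938 0.2787 -0.3444; 0.2787 1.5730 -0.6478; -0.3444 -0.6478 1.0946]  S=[1.0352]  K=[0.4042; 0.2532; -0.4220]  nu=[-0.2786]  x^+=[1.6852, 2.6013, -1.3917]  P^+=[0.2247 0.1728 -0.1678; 0.1728 1.5066 -0.5372; -0.1678 -0.5372 0.9102]
step 3: x^-=[2.1317, 3.1185, -1.9981]  P^-=[0.4792 0.6320 -0.5228; 0.6320 2.6237 -1.1252; -0.5228 -1.1252 1.2553]  S=[1.1202]  K=[0.4500; 0.5442; -0.5409]  nu=[1.5356]  x^+=[2.8227, 3.9542, -2.8287]  P^+=[0.2524 0.3577 -0.2502; 0.3577 2.2920 -0.7955; -0.2502 -0.7955 0.9275]

P_post[0,2] = -0.2502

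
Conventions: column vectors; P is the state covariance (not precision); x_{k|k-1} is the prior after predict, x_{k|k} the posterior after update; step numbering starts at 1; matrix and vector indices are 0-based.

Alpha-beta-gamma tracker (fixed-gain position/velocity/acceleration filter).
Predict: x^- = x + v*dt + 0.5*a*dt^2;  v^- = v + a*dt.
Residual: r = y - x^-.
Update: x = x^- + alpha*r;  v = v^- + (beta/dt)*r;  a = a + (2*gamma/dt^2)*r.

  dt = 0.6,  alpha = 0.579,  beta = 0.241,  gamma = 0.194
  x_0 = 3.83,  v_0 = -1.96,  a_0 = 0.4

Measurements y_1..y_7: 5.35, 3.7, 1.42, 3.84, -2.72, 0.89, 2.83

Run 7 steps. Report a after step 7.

step 1: x_pred=2.7260  r=2.6240  x^+=4.2453  v^+=-0.6660  a^+=3.2281
step 2: x_pred=4.4267  r=-0.7267  x^+=4.0060  v^+=0.9789  a^+=2.4448
step 3: x_pred=5.0334  r=-3.6134  x^+=2.9412  v^+=0.9944  a^+=-1.4496
step 4: x_pred=3.2770  r=0.5630  x^+=3.6030  v^+=0.3508  a^+=-0.8428
step 5: x_pred=3.6618  r=-6.3818  x^+=-0.0333  v^+=-2.7182  a^+=-7.7209
step 6: x_pred=-3.0539  r=3.9439  x^+=-0.7704  v^+=-5.7666  a^+=-3.4702
step 7: x_pred=-4.8550  r=7.6850  x^+=-0.4054  v^+=-4.7619  a^+=4.8125

a_post = 4.8125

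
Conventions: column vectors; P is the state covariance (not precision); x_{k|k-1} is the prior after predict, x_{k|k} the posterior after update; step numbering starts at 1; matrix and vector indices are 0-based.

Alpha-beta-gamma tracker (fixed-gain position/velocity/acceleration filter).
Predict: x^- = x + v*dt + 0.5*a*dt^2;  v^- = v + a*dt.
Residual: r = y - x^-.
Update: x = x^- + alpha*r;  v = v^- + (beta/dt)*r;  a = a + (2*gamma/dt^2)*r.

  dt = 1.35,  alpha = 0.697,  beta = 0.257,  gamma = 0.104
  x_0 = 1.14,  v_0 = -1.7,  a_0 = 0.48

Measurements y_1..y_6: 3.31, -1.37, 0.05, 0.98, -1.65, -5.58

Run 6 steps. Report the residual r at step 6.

resid = -6.2851

step 1: x_pred=-0.7176  r=4.0276  x^+=2.0896  v^+=-0.2853  a^+=0.9397
step 2: x_pred=2.5608  r=-3.9308  x^+=-0.1790  v^+=0.2350  a^+=0.4910
step 3: x_pred=0.5857  r=-0.5357  x^+=0.2123  v^+=0.7959  a^+=0.4299
step 4: x_pred=1.6785  r=-0.6985  x^+=1.1917  v^+=1.2433  a^+=0.3502
step 5: x_pred=3.1892  r=-4.8392  x^+=-0.1837  v^+=0.7948  a^+=-0.2021
step 6: x_pred=0.7051  r=-6.2851  x^+=-3.6756  v^+=-0.6745  a^+=-0.9194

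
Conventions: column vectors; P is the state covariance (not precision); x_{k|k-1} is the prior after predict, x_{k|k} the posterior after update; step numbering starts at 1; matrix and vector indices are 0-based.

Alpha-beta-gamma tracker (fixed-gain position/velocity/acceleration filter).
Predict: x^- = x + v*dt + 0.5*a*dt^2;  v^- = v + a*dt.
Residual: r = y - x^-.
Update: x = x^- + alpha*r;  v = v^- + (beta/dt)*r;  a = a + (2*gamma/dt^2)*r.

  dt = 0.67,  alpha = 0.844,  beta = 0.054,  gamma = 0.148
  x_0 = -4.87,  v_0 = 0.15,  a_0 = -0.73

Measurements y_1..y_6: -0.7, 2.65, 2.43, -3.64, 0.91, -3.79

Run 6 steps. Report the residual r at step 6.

resid = -6.3017

step 1: x_pred=-4.9333  r=4.2333  x^+=-1.3604  v^+=0.0021  a^+=2.0614
step 2: x_pred=-0.8963  r=3.5463  x^+=2.0968  v^+=1.6691  a^+=4.3998
step 3: x_pred=4.2026  r=-1.7726  x^+=2.7065  v^+=4.4741  a^+=3.2310
step 4: x_pred=6.4294  r=-10.0694  x^+=-2.0692  v^+=5.8273  a^+=-3.4086
step 5: x_pred=1.0700  r=-0.1600  x^+=0.9350  v^+=3.5306  a^+=-3.5142
step 6: x_pred=2.5117  r=-6.3017  x^+=-2.8069  v^+=0.6682  a^+=-7.6695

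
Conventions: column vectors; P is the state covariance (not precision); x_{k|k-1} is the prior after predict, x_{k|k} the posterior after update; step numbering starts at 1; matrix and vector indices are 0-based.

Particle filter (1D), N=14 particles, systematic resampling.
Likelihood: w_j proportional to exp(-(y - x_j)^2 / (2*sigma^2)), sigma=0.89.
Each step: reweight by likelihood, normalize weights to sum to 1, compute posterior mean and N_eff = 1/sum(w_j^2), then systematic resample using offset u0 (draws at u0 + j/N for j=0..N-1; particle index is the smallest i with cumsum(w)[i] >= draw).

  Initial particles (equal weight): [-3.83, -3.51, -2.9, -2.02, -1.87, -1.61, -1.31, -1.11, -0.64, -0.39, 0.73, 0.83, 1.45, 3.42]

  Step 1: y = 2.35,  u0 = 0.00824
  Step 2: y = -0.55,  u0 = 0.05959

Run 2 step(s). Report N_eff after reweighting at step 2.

N_eff = 4.4622

step 1: w=[0.0000, 0.0000, 0.0000, 0.0000, 0.0000, 0.0000, 0.0001, 0.0003, 0.0023, 0.0057, 0.1254, 0.1529, 0.3941, 0.3190]  mean=1.8766  Neff=3.3757  idx=[9, 10, 11, 11, 12, 12, 12, 12, 12, 12, 13, 13, 13, 13]
step 2: w=[0.4064, 0.1468, 0.1241, 0.1241, 0.0331, 0.0331, 0.0331, 0.0331, 0.0331, 0.0331, 0.0000, 0.0000, 0.0000, 0.0000]  mean=0.4427  Neff=4.4622  idx=[0, 0, 0, 0, 0, 1, 1, 2, 2, 3, 3, 5, 7, 9]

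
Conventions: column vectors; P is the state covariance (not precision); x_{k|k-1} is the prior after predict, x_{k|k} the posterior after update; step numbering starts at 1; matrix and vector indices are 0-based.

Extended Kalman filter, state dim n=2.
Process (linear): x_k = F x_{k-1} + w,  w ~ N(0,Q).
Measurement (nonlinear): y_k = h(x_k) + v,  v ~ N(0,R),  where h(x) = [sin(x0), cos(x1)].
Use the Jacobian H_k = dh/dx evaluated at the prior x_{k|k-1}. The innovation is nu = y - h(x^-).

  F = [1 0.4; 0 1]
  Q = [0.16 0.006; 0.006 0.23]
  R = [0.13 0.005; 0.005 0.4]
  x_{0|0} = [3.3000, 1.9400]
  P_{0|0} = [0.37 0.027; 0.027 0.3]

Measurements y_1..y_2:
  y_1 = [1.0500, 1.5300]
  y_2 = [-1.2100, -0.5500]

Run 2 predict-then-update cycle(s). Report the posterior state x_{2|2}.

step 1: x^-=[4.0760, 1.9400]  P^-=[0.5996 0.1530; 0.1530 0.5300]  H_jac=[-0.5943 0.0000; 0.0000 -0.9326]  S=[0.3418 0.0898; 0.0898 0.8610]  K=[-1.0272 -0.0586; -0.1184 -0.5617]  nu=[1.8542, 1.8909]  x^+=[2.0605, 0.6582]  P^+=[0.2252 0.0306; 0.0306 0.2416]
step 2: x^-=[2.3237, 0.6582]  P^-=[0.4484 0.1333; 0.1333 0.4716]  H_jac=[-0.6838 0.0000; 0.0000 -0.6117]  S=[0.3396 0.0607; 0.0607 0.5764]  K=[-0.8942 -0.0472; -0.1822 -0.4812]  nu=[-1.9397, -1.3411]  x^+=[4.1215, 1.6570]  P^+=[0.1704 0.0382; 0.0382 0.3162]

x_post = [4.1215, 1.6570]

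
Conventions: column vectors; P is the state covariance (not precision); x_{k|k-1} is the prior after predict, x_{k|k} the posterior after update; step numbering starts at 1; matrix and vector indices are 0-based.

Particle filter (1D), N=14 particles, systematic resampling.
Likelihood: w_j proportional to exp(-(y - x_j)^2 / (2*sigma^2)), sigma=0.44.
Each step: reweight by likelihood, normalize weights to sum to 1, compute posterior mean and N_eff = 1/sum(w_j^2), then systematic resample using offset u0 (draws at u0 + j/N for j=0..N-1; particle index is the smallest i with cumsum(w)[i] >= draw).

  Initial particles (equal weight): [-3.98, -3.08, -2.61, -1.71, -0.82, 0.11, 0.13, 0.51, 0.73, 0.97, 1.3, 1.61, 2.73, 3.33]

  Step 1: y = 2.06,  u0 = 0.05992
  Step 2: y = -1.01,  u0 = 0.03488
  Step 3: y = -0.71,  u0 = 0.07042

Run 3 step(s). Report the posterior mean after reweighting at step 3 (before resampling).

post_mean = 1.3007

step 1: w=[0.0000, 0.0000, 0.0000, 0.0000, 0.0000, 0.0000, 0.0001, 0.0017, 0.0086, 0.0386, 0.1866, 0.4915, 0.2601, 0.0129]  mean=1.8314  Neff=2.8920  idx=[10, 10, 10, 11, 11, 11, 11, 11, 11, 11, 12, 12, 12, 13]
step 2: w=[0.3190, 0.3190, 0.3190, 0.0062, 0.0062, 0.0062, 0.0062, 0.0062, 0.0062, 0.0062, 0.0000, 0.0000, 0.0000, 0.0000]  mean=1.3134  Neff=3.2736  idx=[0, 0, 0, 0, 1, 1, 1, 1, 1, 2, 2, 2, 2, 4]
step 3: w=[0.0767, 0.0767, 0.0767, 0.0767, 0.0767, 0.0767, 0.0767, 0.0767, 0.0767, 0.0767, 0.0767, 0.0767, 0.0767, 0.0024]  mean=1.3007  Neff=13.0615  idx=[0, 1, 2, 3, 4, 5, 6, 7, 8, 9, 10, 11, 12, 13]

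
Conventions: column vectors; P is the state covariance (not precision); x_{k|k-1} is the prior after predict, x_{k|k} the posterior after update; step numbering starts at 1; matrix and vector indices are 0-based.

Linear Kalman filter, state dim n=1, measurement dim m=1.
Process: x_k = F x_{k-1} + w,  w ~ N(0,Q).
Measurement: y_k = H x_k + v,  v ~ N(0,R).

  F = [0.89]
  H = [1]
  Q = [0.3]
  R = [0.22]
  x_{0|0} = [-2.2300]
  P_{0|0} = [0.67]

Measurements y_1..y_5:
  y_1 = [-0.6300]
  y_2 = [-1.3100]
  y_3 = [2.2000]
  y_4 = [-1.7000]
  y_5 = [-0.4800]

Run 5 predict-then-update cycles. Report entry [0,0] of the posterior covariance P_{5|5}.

P_post[0,0] = 0.1436

step 1: x^-=[-1.9847]  P^-=[0.8307]  S=[1.0507]  K=[0.7906]  nu=[1.3547]  x^+=[-0.9137]  P^+=[0.1739]
step 2: x^-=[-0.8131]  P^-=[0.4378]  S=[0.6578]  K=[0.6655]  nu=[-0.4969]  x^+=[-1.1438]  P^+=[0.1464]
step 3: x^-=[-1.0180]  P^-=[0.4160]  S=[0.6360]  K=[0.6541]  nu=[3.2180]  x^+=[1.0868]  P^+=[0.1439]
step 4: x^-=[0.9673]  P^-=[0.4140]  S=[0.6340]  K=[0.6530]  nu=[-2.6673]  x^+=[-0.7744]  P^+=[0.1437]
step 5: x^-=[-0.6892]  P^-=[0.4138]  S=[0.6338]  K=[0.6529]  nu=[0.2092]  x^+=[-0.5526]  P^+=[0.1436]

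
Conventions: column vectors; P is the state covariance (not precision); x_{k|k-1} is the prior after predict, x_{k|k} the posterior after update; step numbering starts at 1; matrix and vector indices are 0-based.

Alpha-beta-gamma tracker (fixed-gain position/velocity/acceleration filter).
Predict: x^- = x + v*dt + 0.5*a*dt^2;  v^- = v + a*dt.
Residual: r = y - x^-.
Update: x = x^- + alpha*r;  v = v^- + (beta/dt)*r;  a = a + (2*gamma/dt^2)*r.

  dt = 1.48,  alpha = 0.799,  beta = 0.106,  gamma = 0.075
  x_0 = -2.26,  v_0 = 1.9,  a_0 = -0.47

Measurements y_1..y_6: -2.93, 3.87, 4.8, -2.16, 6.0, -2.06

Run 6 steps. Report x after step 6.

x_post = -1.0799

step 1: x_pred=0.0373  r=-2.9673  x^+=-2.3336  v^+=0.9919  a^+=-0.6732
step 2: x_pred=-1.6029  r=5.4729  x^+=2.7699  v^+=0.3875  a^+=-0.2984
step 3: x_pred=3.0167  r=1.7833  x^+=4.4415  v^+=0.0736  a^+=-0.1763
step 4: x_pred=4.3574  r=-6.5174  x^+=-0.8500  v^+=-0.6541  a^+=-0.6226
step 5: x_pred=-2.4999  r=8.4999  x^+=4.2915  v^+=-0.9668  a^+=-0.0405
step 6: x_pred=2.8163  r=-4.8763  x^+=-1.0799  v^+=-1.3760  a^+=-0.3745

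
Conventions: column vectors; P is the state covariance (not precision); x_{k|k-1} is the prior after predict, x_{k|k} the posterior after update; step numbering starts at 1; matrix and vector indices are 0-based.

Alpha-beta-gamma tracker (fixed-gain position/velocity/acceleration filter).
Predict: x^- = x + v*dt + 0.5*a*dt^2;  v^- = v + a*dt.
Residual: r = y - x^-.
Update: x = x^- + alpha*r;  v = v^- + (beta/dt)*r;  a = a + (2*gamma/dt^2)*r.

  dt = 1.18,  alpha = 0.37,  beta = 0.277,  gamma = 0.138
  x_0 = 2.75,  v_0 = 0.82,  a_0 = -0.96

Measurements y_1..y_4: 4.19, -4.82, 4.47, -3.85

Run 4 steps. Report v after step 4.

v_post = -3.3758

step 1: x_pred=3.0492  r=1.1408  x^+=3.4713  v^+=-0.0450  a^+=-0.7339
step 2: x_pred=2.9073  r=-7.7273  x^+=0.0482  v^+=-2.7249  a^+=-2.2656
step 3: x_pred=-4.7445  r=9.2145  x^+=-1.3352  v^+=-3.2352  a^+=-0.4391
step 4: x_pred=-5.4584  r=1.6084  x^+=-4.8633  v^+=-3.3758  a^+=-0.1203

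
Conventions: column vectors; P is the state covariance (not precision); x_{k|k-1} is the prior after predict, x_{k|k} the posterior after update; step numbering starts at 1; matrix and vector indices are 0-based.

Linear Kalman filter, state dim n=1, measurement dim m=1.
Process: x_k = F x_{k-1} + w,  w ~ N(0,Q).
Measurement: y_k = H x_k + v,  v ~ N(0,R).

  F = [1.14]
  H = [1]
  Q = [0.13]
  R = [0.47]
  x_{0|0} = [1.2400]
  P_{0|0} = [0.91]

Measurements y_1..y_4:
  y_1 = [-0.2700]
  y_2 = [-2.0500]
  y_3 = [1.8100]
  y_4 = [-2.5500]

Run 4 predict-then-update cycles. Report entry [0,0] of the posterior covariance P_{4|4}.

step 1: x^-=[1.4136]  P^-=[1.3126]  S=[1.7826]  K=[0.7363]  nu=[-1.6836]  x^+=[0.1739]  P^+=[0.3461]
step 2: x^-=[0.1982]  P^-=[0.5798]  S=[1.0498]  K=[0.5523]  nu=[-2.2482]  x^+=[-1.0434]  P^+=[0.2596]
step 3: x^-=[-1.1895]  P^-=[0.4673]  S=[0.9373]  K=[0.4986]  nu=[2.9995]  x^+=[0.3060]  P^+=[0.2343]
step 4: x^-=[0.3488]  P^-=[0.4345]  S=[0.9045]  K=[0.4804]  nu=[-2.8988]  x^+=[-1.0438]  P^+=[0.2258]

P_post[0,0] = 0.2258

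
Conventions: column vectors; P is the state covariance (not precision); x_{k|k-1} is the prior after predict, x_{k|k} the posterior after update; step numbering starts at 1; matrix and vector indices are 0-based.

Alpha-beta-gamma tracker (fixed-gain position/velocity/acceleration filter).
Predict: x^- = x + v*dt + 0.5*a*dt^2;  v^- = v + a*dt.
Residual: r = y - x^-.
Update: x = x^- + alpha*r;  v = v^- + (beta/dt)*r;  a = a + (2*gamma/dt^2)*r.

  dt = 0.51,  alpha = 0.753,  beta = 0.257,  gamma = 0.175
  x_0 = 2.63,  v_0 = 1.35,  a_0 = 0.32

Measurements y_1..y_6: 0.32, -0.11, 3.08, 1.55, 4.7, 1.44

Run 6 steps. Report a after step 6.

step 1: x_pred=3.3601  r=-3.0401  x^+=1.0709  v^+=-0.0188  a^+=-3.7709
step 2: x_pred=0.5709  r=-0.6809  x^+=0.0582  v^+=-2.2851  a^+=-4.6872
step 3: x_pred=-1.7168  r=4.7968  x^+=1.8952  v^+=-2.2583  a^+=1.7675
step 4: x_pred=0.9733  r=0.5767  x^+=1.4076  v^+=-1.0663  a^+=2.5435
step 5: x_pred=1.1945  r=3.5055  x^+=3.8342  v^+=1.9974  a^+=7.2606
step 6: x_pred=5.7971  r=-4.3571  x^+=2.5162  v^+=3.5047  a^+=1.3976

a_post = 1.3976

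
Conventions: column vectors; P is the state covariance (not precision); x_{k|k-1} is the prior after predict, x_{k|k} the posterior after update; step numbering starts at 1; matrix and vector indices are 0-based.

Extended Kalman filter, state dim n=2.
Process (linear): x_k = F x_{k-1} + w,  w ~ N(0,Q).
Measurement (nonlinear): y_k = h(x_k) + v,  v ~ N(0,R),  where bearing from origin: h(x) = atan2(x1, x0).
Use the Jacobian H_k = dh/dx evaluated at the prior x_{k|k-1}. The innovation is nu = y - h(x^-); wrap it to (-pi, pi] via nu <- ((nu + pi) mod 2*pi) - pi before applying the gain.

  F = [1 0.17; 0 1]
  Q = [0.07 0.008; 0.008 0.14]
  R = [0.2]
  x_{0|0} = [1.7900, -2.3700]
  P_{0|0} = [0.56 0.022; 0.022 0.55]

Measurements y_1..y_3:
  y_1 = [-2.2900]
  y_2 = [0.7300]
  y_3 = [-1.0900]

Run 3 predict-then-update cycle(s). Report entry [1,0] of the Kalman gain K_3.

K[1,0] = 0.6194

step 1: x^-=[1.3871, -2.3700]  P^-=[0.6534 0.1235; 0.1235 0.6900]  H_jac=[0.3143 0.1839]  S=[0.3022]  K=[0.7548; 0.5485]  nu=[-1.2487]  x^+=[0.4446, -3.0549]  P^+=[0.4812 -0.0016; -0.0016 0.5991]
step 2: x^-=[-0.0747, -3.0549]  P^-=[0.5680 0.1083; 0.1083 0.7391]  H_jac=[0.3271 -0.0080]  S=[0.2603]  K=[0.7106; 0.1133]  nu=[2.3253]  x^+=[1.5777, -2.7914]  P^+=[0.4366 0.0873; 0.0873 0.7358]
step 3: x^-=[1.1031, -2.7914]  P^-=[0.5575 0.2204; 0.2204 0.8758]  H_jac=[0.3099 0.1225]  S=[0.2834]  K=[0.7048; 0.6194]  nu=[0.1044]  x^+=[1.1767, -2.7267]  P^+=[0.4167 0.0967; 0.0967 0.7670]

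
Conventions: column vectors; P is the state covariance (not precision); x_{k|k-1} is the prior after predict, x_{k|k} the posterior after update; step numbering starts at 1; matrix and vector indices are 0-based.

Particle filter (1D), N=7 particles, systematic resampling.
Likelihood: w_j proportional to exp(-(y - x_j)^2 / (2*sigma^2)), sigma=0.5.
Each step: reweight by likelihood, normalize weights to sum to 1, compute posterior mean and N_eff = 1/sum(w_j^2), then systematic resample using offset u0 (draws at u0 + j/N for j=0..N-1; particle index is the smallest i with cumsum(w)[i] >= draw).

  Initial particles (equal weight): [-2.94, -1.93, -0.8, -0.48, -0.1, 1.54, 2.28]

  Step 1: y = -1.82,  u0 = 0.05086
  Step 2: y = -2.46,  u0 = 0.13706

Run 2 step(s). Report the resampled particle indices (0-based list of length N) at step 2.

resampled_idx = [0, 1, 2, 3, 4, 5, 5]

step 1: w=[0.0671, 0.8050, 0.1029, 0.0227, 0.0022, 0.0000, 0.0000]  mean=-1.8444  Neff=1.5068  idx=[0, 1, 1, 1, 1, 1, 2]
step 2: w=[0.1810, 0.1636, 0.1636, 0.1636, 0.1636, 0.1636, 0.0012]  mean=-2.1115  Neff=6.0048  idx=[0, 1, 2, 3, 4, 5, 5]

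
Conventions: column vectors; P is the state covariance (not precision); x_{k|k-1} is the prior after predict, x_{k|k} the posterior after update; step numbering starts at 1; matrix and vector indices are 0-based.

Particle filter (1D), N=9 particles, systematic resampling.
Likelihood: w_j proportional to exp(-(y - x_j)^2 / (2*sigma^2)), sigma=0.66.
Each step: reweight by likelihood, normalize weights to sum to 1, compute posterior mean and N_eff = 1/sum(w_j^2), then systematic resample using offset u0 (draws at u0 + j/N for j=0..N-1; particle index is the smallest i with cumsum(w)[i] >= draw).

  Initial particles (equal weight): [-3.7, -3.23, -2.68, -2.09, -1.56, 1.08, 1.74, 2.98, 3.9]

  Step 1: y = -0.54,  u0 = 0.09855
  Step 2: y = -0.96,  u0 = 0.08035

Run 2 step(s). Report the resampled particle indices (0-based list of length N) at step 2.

step 1: w=[0.0000, 0.0006, 0.0123, 0.1498, 0.7152, 0.1161, 0.0060, 0.0000, 0.0000]  mean=-1.3277  Neff=1.8262  idx=[3, 4, 4, 4, 4, 4, 4, 4, 5]
step 2: w=[0.0474, 0.1358, 0.1358, 0.1358, 0.1358, 0.1358, 0.1358, 0.1358, 0.0017]  mean=-1.5806  Neff=7.6097  idx=[1, 2, 2, 3, 4, 5, 6, 6, 7]

resampled_idx = [1, 2, 2, 3, 4, 5, 6, 6, 7]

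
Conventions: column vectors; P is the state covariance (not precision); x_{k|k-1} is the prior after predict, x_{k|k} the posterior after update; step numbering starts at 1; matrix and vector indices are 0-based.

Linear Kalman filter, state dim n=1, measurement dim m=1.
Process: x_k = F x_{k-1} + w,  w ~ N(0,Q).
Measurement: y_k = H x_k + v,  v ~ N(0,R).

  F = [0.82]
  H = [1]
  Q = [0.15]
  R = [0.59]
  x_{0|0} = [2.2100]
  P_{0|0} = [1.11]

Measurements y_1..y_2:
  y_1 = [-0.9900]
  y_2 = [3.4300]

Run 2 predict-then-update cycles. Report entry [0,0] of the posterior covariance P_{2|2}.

P_post[0,0] = 0.2345

step 1: x^-=[1.8122]  P^-=[0.8964]  S=[1.4864]  K=[0.6031]  nu=[-2.8022]  x^+=[0.1223]  P^+=[0.3558]
step 2: x^-=[0.1003]  P^-=[0.3892]  S=[0.9792]  K=[0.3975]  nu=[3.3297]  x^+=[1.4238]  P^+=[0.2345]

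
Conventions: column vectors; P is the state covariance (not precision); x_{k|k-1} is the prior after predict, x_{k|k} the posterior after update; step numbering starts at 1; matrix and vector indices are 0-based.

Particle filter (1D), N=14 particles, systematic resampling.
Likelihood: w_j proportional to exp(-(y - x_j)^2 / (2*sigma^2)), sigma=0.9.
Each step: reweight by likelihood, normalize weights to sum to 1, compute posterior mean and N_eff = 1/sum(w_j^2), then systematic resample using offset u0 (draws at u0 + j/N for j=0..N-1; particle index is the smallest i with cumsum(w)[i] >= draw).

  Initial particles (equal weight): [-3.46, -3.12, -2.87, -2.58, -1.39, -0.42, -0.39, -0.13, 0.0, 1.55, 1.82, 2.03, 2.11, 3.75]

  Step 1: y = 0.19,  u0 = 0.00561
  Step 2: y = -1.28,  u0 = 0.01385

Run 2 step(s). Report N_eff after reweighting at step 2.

N_eff = 10.9209

step 1: w=[0.0001, 0.0003, 0.0007, 0.0020, 0.0477, 0.1770, 0.1809, 0.2090, 0.2177, 0.0711, 0.0432, 0.0275, 0.0229, 0.0001]  mean=0.0469  Neff=6.0385  idx=[4, 5, 5, 5, 6, 6, 7, 7, 7, 8, 8, 8, 9, 10]
step 2: w=[0.1516, 0.0968, 0.0968, 0.0968, 0.0937, 0.0937, 0.0675, 0.0675, 0.0675, 0.0556, 0.0556, 0.0556, 0.0011, 0.0004]  mean=-0.4296  Neff=10.9209  idx=[0, 0, 1, 1, 2, 3, 4, 4, 5, 6, 7, 8, 9, 10]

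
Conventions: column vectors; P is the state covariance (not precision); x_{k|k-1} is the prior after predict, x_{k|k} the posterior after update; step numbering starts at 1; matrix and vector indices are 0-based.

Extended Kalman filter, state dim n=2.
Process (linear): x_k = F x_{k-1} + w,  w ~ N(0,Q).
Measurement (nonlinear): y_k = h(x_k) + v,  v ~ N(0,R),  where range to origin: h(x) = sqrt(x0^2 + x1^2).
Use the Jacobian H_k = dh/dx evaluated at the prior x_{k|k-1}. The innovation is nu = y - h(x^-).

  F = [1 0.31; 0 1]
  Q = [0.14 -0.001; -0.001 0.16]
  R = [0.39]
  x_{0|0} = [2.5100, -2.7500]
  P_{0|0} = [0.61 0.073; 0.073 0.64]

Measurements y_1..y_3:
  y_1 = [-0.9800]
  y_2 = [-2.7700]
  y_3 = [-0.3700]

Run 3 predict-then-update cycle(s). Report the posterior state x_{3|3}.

step 1: x^-=[1.6575, -2.7500]  P^-=[0.8568 0.2704; 0.2704 0.8000]  H_jac=[0.5162 -0.8565]  S=[0.9660]  K=[0.2181; -0.5648]  nu=[-4.1909]  x^+=[0.7435, -0.3831]  P^+=[0.8108 0.3894; 0.3894 0.4919]
step 2: x^-=[0.6247, -0.3831]  P^-=[1.2395 0.5409; 0.5409 0.6519]  H_jac=[0.8525 -0.5228]  S=[0.9868]  K=[0.7842; 0.1219]  nu=[-3.5028]  x^+=[-2.1223, -0.8101]  P^+=[0.6326 0.4465; 0.4465 0.6372]
step 3: x^-=[-2.3734, -0.8101]  P^-=[1.1107 0.6431; 0.6431 0.7972]  H_jac=[-0.9464 -0.3230]  S=[1.8612]  K=[-0.6764; -0.4654]  nu=[-2.8778]  x^+=[-0.4268, 0.5291]  P^+=[0.2592 0.0572; 0.0572 0.3942]

x_post = [-0.4268, 0.5291]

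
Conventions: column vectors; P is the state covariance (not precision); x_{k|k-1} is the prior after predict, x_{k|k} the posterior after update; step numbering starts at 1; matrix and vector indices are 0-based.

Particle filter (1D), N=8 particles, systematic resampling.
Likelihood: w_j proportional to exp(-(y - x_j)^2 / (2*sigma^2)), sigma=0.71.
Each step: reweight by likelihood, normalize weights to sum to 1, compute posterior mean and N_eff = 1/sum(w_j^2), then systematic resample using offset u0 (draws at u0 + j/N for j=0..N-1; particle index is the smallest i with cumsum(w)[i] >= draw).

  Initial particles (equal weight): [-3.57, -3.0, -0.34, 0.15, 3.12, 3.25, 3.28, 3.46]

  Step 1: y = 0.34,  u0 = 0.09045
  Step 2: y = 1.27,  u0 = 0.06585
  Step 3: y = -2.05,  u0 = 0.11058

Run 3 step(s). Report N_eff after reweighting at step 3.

step 1: w=[0.0000, 0.0000, 0.3956, 0.6038, 0.0003, 0.0001, 0.0001, 0.0000]  mean=-0.0421  Neff=1.9191  idx=[2, 2, 2, 3, 3, 3, 3, 3]
step 2: w=[0.0458, 0.0458, 0.0458, 0.1725, 0.1725, 0.1725, 0.1725, 0.1725]  mean=0.0827  Neff=6.4464  idx=[1, 3, 4, 4, 5, 6, 6, 7]
step 3: w=[0.4886, 0.0731, 0.0731, 0.0731, 0.0731, 0.0731, 0.0731, 0.0731]  mean=-0.0894  Neff=3.6219  idx=[0, 0, 0, 0, 2, 4, 6, 7]

N_eff = 3.6219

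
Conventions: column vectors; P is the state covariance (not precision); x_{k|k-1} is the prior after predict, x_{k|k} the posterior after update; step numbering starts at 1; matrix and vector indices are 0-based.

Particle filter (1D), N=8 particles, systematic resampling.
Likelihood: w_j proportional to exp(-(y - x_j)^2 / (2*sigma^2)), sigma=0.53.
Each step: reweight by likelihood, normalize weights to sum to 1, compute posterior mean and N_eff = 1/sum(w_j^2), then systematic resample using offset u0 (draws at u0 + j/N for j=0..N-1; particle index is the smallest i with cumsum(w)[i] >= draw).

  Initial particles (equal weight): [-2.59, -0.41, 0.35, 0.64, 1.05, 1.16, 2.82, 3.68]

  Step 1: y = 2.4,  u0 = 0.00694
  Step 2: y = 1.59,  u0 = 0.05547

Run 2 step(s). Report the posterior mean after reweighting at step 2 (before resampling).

post_mean = 1.8345

step 1: w=[0.0000, 0.0000, 0.0006, 0.0045, 0.0437, 0.0725, 0.8180, 0.0606]  mean=2.6630  Neff=1.4705  idx=[4, 6, 6, 6, 6, 6, 6, 6]
step 2: w=[0.5568, 0.0633, 0.0633, 0.0633, 0.0633, 0.0633, 0.0633, 0.0633]  mean=1.8345  Neff=2.9582  idx=[0, 0, 0, 0, 0, 2, 4, 6]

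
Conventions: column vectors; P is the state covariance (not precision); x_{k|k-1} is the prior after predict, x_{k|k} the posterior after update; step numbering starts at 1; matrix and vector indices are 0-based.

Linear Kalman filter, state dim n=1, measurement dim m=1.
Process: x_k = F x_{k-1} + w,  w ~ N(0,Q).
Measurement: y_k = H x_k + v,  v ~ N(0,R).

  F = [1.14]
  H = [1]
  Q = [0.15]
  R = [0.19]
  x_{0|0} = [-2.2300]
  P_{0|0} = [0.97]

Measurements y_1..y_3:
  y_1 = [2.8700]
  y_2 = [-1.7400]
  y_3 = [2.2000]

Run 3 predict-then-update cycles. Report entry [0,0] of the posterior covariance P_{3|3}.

P_post[0,0] = 0.1182

step 1: x^-=[-2.5422]  P^-=[1.4106]  S=[1.6006]  K=[0.8813]  nu=[5.4122]  x^+=[2.2275]  P^+=[0.1674]
step 2: x^-=[2.5394]  P^-=[0.3676]  S=[0.5576]  K=[0.6593]  nu=[-4.2794]  x^+=[-0.2818]  P^+=[0.1253]
step 3: x^-=[-0.3213]  P^-=[0.3128]  S=[0.5028]  K=[0.6221]  nu=[2.5213]  x^+=[1.2472]  P^+=[0.1182]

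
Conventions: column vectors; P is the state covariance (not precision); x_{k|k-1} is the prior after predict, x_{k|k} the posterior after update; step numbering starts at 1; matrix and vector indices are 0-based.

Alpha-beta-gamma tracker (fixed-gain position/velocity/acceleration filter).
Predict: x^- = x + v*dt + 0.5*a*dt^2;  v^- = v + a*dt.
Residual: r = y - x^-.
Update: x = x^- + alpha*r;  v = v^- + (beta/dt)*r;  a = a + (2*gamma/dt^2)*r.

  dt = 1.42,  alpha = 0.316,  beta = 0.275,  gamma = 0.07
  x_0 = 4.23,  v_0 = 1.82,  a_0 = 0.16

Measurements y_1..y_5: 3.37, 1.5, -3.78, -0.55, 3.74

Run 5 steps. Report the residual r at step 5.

resid = 11.8102

step 1: x_pred=6.9757  r=-3.6057  x^+=5.8363  v^+=1.3489  a^+=-0.0903
step 2: x_pred=7.6607  r=-6.1607  x^+=5.7139  v^+=0.0275  a^+=-0.5181
step 3: x_pred=5.2307  r=-9.0107  x^+=2.3833  v^+=-2.4532  a^+=-1.1437
step 4: x_pred=-2.2533  r=1.7033  x^+=-1.7151  v^+=-3.7474  a^+=-1.0254
step 5: x_pred=-8.0702  r=11.8102  x^+=-4.3382  v^+=-2.9163  a^+=-0.2055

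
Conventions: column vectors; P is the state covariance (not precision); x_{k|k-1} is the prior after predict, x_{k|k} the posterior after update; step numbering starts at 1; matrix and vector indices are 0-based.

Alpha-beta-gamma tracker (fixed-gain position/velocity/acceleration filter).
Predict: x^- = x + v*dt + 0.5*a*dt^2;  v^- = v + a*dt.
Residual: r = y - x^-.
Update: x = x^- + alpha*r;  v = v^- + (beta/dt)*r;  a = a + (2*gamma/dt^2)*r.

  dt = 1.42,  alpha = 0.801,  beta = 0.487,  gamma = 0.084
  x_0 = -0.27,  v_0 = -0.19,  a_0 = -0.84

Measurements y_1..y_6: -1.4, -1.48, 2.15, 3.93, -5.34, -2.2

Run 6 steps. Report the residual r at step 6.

resid = 4.7347

step 1: x_pred=-1.3867  r=-0.0133  x^+=-1.3974  v^+=-1.3874  a^+=-0.8411
step 2: x_pred=-4.2154  r=2.7354  x^+=-2.0243  v^+=-1.6436  a^+=-0.6132
step 3: x_pred=-4.9765  r=7.1265  x^+=0.7318  v^+=-0.0703  a^+=-0.0194
step 4: x_pred=0.6124  r=3.3176  x^+=3.2698  v^+=1.0399  a^+=0.2570
step 5: x_pred=5.0055  r=-10.3455  x^+=-3.2812  v^+=-2.1433  a^+=-0.6050
step 6: x_pred=-6.9347  r=4.7347  x^+=-3.1422  v^+=-1.3786  a^+=-0.2105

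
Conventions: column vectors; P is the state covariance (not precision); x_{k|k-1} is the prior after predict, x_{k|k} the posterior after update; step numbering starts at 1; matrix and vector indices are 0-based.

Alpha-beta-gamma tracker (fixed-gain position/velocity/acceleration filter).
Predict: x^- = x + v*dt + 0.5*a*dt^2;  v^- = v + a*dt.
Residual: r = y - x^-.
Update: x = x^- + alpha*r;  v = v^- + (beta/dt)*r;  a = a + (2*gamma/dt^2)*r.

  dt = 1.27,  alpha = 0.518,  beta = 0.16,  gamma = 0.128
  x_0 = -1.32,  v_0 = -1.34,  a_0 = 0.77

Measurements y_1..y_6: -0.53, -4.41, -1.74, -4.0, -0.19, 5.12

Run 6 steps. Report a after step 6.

a_post = 0.4505

step 1: x_pred=-2.4008  r=1.8708  x^+=-1.4317  v^+=-0.1264  a^+=1.0669
step 2: x_pred=-0.7318  r=-3.6782  x^+=-2.6371  v^+=0.7652  a^+=0.4831
step 3: x_pred=-1.2757  r=-0.4643  x^+=-1.5162  v^+=1.3203  a^+=0.4094
step 4: x_pred=0.4908  r=-4.4908  x^+=-1.8354  v^+=1.2745  a^+=-0.3033
step 5: x_pred=-0.4614  r=0.2714  x^+=-0.3208  v^+=0.9235  a^+=-0.2603
step 6: x_pred=0.6421  r=4.4779  x^+=2.9617  v^+=1.1571  a^+=0.4505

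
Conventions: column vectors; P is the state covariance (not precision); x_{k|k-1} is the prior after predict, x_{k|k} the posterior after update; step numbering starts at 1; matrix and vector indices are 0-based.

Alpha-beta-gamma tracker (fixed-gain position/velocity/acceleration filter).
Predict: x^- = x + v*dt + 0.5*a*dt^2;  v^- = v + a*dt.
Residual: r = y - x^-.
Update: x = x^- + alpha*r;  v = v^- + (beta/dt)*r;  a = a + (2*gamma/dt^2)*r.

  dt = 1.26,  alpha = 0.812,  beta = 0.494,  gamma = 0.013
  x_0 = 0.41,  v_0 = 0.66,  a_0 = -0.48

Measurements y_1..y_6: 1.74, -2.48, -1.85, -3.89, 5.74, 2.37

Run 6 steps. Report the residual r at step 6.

resid = -3.8897

step 1: x_pred=0.8606  r=0.8794  x^+=1.5747  v^+=0.4000  a^+=-0.4656
step 2: x_pred=1.7091  r=-4.1891  x^+=-1.6925  v^+=-1.8290  a^+=-0.5342
step 3: x_pred=-4.4211  r=2.5711  x^+=-2.3334  v^+=-1.4941  a^+=-0.4921
step 4: x_pred=-4.6066  r=0.7166  x^+=-4.0247  v^+=-1.8332  a^+=-0.4804
step 5: x_pred=-6.7159  r=12.4559  x^+=3.3983  v^+=2.4450  a^+=-0.2764
step 6: x_pred=6.2597  r=-3.8897  x^+=3.1013  v^+=0.5718  a^+=-0.3401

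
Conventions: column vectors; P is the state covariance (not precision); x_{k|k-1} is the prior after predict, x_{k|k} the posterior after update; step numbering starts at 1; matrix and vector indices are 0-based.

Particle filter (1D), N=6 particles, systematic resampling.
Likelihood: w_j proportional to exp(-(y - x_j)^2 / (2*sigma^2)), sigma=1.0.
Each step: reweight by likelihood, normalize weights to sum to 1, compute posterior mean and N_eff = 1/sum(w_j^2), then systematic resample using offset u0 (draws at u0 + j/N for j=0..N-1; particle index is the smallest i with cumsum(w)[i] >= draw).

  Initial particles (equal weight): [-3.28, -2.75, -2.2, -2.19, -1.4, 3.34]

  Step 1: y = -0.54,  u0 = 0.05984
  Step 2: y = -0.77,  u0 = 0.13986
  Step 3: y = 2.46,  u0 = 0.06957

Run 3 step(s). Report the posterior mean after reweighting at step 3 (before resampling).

post_mean = -1.4053

step 1: w=[0.0179, 0.0664, 0.1924, 0.1956, 0.5273, 0.0004]  mean=-1.8298  Neff=2.7930  idx=[1, 2, 3, 4, 4, 4]
step 2: w=[0.0423, 0.1082, 0.1097, 0.2466, 0.2466, 0.2466]  mean=-1.6304  Neff=4.8089  idx=[1, 3, 3, 4, 5, 5]
step 3: w=[0.0066, 0.1987, 0.1987, 0.1987, 0.1987, 0.1987]  mean=-1.4053  Neff=5.0653  idx=[1, 2, 2, 3, 4, 5]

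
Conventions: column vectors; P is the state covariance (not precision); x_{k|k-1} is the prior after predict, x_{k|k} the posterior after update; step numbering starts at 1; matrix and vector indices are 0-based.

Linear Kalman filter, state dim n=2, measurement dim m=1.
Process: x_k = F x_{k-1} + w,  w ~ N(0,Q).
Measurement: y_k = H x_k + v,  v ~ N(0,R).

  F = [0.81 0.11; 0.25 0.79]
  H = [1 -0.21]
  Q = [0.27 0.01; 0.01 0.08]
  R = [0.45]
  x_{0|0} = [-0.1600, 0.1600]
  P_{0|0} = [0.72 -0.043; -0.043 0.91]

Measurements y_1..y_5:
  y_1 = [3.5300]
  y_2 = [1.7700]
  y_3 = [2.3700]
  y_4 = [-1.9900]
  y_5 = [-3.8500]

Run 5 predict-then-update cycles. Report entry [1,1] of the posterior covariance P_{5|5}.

P_post[1,1] = 0.4326

step 1: x^-=[-0.1120, 0.0864]  P^-=[0.7457 0.2062; 0.2062 0.6759]  S=[1.1390]  K=[0.6167; 0.0564]  nu=[3.6601]  x^+=[2.1454, 0.2928]  P^+=[0.3125 0.1666; 0.1666 0.6723]
step 2: x^-=[1.7700, 0.7677]  P^-=[0.5129 0.2429; 0.2429 0.5849]  S=[0.8866]  K=[0.5209; 0.1354]  nu=[0.1613]  x^+=[1.8540, 0.7895]  P^+=[0.2723 0.1803; 0.1803 0.5687]
step 3: x^-=[1.5885, 1.0872]  P^-=[0.4877 0.2349; 0.2349 0.5232]  S=[0.8621]  K=[0.5085; 0.1451]  nu=[1.0098]  x^+=[2.1020, 1.2337]  P^+=[0.2648 0.1713; 0.1713 0.5050]
step 4: x^-=[1.8383, 1.5001]  P^-=[0.4804 0.2219; 0.2219 0.4794]  S=[0.8583]  K=[0.5054; 0.1412]  nu=[-3.5133]  x^+=[0.0628, 1.0041]  P^+=[0.2611 0.1606; 0.1606 0.4623]
step 5: x^-=[0.1613, 0.8089]  P^-=[0.4756 0.2102; 0.2102 0.4483]  S=[0.8570]  K=[0.5034; 0.1355]  nu=[-3.8414]  x^+=[-1.7724, 0.2885]  P^+=[0.2584 0.1518; 0.1518 0.4326]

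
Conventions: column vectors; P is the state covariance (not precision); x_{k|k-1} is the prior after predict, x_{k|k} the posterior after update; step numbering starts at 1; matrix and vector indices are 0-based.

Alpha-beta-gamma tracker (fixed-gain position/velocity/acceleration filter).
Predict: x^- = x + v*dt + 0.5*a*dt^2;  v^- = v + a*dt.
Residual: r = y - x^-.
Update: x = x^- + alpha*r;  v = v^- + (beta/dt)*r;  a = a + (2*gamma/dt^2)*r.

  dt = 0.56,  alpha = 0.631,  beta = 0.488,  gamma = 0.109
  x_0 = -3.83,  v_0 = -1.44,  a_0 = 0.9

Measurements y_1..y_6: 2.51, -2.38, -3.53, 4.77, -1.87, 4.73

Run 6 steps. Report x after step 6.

step 1: x_pred=-4.4953  r=7.0053  x^+=-0.0749  v^+=5.1686  a^+=5.7697
step 2: x_pred=3.7242  r=-6.1042  x^+=-0.1276  v^+=3.0803  a^+=1.5264
step 3: x_pred=1.8368  r=-5.3668  x^+=-1.5497  v^+=-0.7416  a^+=-2.2043
step 4: x_pred=-2.3106  r=7.0806  x^+=2.1573  v^+=4.1942  a^+=2.7178
step 5: x_pred=4.9322  r=-6.8022  x^+=0.6400  v^+=-0.2114  a^+=-2.0107
step 6: x_pred=0.2063  r=4.5237  x^+=3.0608  v^+=2.6046  a^+=1.1339

x_post = 3.0608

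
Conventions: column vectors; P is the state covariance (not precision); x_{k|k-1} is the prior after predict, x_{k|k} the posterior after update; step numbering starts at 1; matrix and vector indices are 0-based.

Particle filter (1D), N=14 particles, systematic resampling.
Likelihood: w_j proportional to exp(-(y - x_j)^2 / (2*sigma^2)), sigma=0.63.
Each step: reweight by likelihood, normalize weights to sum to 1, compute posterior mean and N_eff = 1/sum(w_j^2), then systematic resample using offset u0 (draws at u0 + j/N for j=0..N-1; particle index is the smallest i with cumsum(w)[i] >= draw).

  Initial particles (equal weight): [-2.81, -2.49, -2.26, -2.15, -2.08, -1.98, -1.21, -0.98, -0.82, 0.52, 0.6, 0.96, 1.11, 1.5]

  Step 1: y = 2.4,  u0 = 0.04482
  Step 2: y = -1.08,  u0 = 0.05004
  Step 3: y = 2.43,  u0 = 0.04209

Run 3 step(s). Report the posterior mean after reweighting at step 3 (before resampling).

post_mean = 1.1634

step 1: w=[0.0000, 0.0000, 0.0000, 0.0000, 0.0000, 0.0000, 0.0000, 0.0000, 0.0000, 0.0199, 0.0288, 0.1254, 0.2100, 0.6159]  mean=1.3049  Neff=2.2709  idx=[10, 11, 12, 12, 12, 13, 13, 13, 13, 13, 13, 13, 13, 13]
step 2: w=[0.6638, 0.1228, 0.0552, 0.0552, 0.0552, 0.0053, 0.0053, 0.0053, 0.0053, 0.0053, 0.0053, 0.0053, 0.0053, 0.0053]  mean=0.7717  Neff=2.1502  idx=[0, 0, 0, 0, 0, 0, 0, 0, 0, 1, 1, 2, 4, 9]
step 3: w=[0.0179, 0.0179, 0.0179, 0.0179, 0.0179, 0.0179, 0.0179, 0.0179, 0.0179, 0.0799, 0.0799, 0.1353, 0.1353, 0.4087]  mean=1.1634  Neff=4.5600  idx=[2, 6, 9, 10, 11, 11, 12, 12, 13, 13, 13, 13, 13, 13]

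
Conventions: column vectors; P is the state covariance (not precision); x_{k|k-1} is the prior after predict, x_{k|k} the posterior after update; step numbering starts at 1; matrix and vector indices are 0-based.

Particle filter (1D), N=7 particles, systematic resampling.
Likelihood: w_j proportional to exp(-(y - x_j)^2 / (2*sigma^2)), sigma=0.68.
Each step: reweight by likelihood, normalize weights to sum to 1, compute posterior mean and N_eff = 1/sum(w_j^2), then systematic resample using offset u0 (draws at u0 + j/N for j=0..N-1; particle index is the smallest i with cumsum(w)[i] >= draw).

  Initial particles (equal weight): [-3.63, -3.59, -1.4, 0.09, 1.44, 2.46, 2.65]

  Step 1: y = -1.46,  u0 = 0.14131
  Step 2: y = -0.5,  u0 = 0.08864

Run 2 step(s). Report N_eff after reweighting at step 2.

N_eff = 6.7111

step 1: w=[0.0057, 0.0068, 0.9187, 0.0687, 0.0001, 0.0000, 0.0000]  mean=-1.3250  Neff=1.1780  idx=[2, 2, 2, 2, 2, 2, 3]
step 2: w=[0.1308, 0.1308, 0.1308, 0.1308, 0.1308, 0.1308, 0.2155]  mean=-1.0790  Neff=6.7111  idx=[0, 1, 2, 3, 5, 6, 6]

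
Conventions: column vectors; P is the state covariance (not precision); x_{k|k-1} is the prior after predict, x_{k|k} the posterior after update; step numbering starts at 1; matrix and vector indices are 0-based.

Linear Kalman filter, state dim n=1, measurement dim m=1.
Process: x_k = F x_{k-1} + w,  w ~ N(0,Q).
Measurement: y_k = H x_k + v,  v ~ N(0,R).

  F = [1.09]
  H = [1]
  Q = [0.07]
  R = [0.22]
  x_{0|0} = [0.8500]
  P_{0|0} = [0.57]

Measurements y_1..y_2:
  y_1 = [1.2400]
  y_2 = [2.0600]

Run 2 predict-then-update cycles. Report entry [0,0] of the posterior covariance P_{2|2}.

step 1: x^-=[0.9265]  P^-=[0.7472]  S=[0.9672]  K=[0.7725]  nu=[0.3135]  x^+=[1.1687]  P^+=[0.1700]
step 2: x^-=[1.2739]  P^-=[0.2719]  S=[0.4919]  K=[0.5528]  nu=[0.7861]  x^+=[1.7084]  P^+=[0.1216]

P_post[0,0] = 0.1216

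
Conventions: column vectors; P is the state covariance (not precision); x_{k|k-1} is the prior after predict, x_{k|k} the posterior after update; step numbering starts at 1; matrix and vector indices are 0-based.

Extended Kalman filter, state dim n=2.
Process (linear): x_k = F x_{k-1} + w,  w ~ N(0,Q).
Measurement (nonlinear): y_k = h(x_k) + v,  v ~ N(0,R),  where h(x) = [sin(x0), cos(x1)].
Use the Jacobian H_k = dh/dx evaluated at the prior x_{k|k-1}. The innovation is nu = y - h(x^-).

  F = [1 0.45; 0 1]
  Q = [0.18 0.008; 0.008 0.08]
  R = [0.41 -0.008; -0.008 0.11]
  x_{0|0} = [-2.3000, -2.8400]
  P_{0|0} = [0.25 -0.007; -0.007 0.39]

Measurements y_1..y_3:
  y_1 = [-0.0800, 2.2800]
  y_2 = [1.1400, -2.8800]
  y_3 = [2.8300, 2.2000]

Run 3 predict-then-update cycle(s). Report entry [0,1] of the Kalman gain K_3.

step 1: x^-=[-3.5780, -2.8400]  P^-=[0.5027 0.1765; 0.1765 0.4700]  H_jac=[-0.9063 0.0000; 0.0000 0.2970]  S=[0.8229 -0.0555; -0.0555 0.1515]  K=[-0.5437 0.1469; -0.1356 0.8720]  nu=[-0.5027, 3.2349]  x^+=[-2.8296, 0.0490]  P^+=[0.2473 0.0690; 0.0690 0.3266]
step 2: x^-=[-2.8076, 0.0490]  P^-=[0.5555 0.2240; 0.2240 0.4066]  H_jac=[-0.9447 0.0000; 0.0000 -0.0490]  S=[0.9058 0.0024; 0.0024 0.1110]  K=[-0.5792 -0.0865; -0.2332 -0.1745]  nu=[1.4678, -3.8788]  x^+=[-3.3221, 0.3835]  P^+=[0.2506 0.0997; 0.0997 0.3538]
step 3: x^-=[-3.1496, 0.3835]  P^-=[0.5920 0.2669; 0.2669 0.4338]  H_jac=[-1.0000 0.0000; 0.0000 -0.3741]  S=[1.0020 0.0919; 0.0919 0.1707]  K=[-0.5651 -0.2809; -0.1885 -0.8492]  nu=[2.8220, 1.2726]  x^+=[-5.1017, -1.2292]  P^+=[0.2294 0.0705; 0.0705 0.2456]

K[0,1] = -0.2809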